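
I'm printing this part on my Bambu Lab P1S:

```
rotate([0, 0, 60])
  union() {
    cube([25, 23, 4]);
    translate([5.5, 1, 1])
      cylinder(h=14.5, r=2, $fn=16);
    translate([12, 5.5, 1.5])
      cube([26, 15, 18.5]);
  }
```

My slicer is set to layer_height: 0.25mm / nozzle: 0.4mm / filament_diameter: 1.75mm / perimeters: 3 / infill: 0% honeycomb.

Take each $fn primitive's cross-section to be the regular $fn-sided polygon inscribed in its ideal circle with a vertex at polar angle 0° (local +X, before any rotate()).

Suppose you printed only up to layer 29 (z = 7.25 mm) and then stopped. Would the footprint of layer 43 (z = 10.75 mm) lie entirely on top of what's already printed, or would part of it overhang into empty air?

entirely on top

Compare the two slices. At z = 7.25: the cube is not intersected at this z (z outside [0, 4]); the r=2 cylinder at (5.5, 1) contributes a regular 16-gon of circumradius 2 (area = (16/2)·2.000²·sin(360°/16) = 12.25 mm²); the cube at (12, 5.5) is present — its section is the full 26×15 rectangle (area 390.00 mm²); Combining (union): the 2 present regions are separate (no shared area or edge), so areas and boundary lengths simply add and each stays a separate island — area = 402.25 mm²; (rotated 60° about Z; rotation is an isometry so areas/perimeters/island counts are preserved). At z = 10.75: the cube does not reach this height (z outside [0, 4]); the r=2 cylinder at (5.5, 1) gives a regular 16-gon of circumradius 2 (constant along its height) (area = (16/2)·2.000²·sin(360°/16) = 12.25 mm²); the cube at (12, 5.5) is present — its section is the full 26×15 rectangle (area 390.00 mm²); Combining (union): the 2 present regions are separate (no shared area or edge), so areas and boundary lengths simply add and each stays a separate island — area = 402.25 mm²; (whole slice rotated 60° about Z — lengths, areas and connectivity unchanged). Checking containment: the cross-section at z = 10.75 is a subset of the cross-section at z = 7.25.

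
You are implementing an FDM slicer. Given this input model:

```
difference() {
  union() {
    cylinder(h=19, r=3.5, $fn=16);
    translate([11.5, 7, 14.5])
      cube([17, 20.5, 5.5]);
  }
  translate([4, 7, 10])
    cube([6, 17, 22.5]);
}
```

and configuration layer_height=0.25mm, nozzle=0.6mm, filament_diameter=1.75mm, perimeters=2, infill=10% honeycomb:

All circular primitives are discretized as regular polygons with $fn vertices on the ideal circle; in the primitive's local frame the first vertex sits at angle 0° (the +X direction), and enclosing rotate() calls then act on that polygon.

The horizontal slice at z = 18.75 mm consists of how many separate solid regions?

2

At z = 18.75 mm: the cylinder: section is a regular 16-gon, circumradius r=3.5; the cube at (11.5, 7) (footprint 17×20.5) is included at this height; Merging all regions: the 2 present regions are separate (no shared area or edge), so areas and boundary lengths simply add and each stays a separate island — 2 connected regions; the cube at (4, 7) is present — its section is the full 6×17 rectangle; After the difference (first − rest): starting from that combined region, the 6×17 cube at (4, 7) misses the remaining region (no effect) — 2 connected regions. The result has 2 disconnected regions.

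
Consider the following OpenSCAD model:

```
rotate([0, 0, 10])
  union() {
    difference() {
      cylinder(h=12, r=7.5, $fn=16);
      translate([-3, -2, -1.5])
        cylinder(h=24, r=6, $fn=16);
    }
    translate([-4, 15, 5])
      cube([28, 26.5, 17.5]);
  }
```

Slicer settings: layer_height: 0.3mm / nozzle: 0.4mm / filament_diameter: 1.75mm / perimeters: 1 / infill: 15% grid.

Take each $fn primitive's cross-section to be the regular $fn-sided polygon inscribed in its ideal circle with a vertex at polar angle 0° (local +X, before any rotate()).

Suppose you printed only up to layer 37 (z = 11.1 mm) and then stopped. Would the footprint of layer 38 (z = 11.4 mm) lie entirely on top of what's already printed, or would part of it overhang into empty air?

Compare the two slices. At z = 11.1: the r=7.5 cylinder contributes a regular 16-gon of circumradius 7.5 (area = (16/2)·7.500²·sin(360°/16) = 172.21 mm²); the r=6 cylinder at (-3, -2) gives a regular 16-gon of circumradius 6 (constant along its height) (area = (16/2)·6.000²·sin(360°/16) = 110.21 mm²); After the difference (first − rest): starting from the r=7.5 cylinder (172.21 mm²), the r=6 cylinder at (-3, -2) partially overlaps it — only the 89.42 mm² overlap (of its 110.21 mm²) is removed, clipping the outline — area = 82.79 mm²; the 28×26.5 cube at (-4, 15) contributes its full rectangle (area 742.00 mm²); Taking the union: the 2 present regions are separate (no shared area or edge), so areas and boundary lengths simply add and each stays a separate island — area = 824.79 mm²; (whole slice rotated 10° about Z — lengths, areas and connectivity unchanged). At z = 11.4: the cylinder: section is a regular 16-gon, circumradius r=7.5 (area = (16/2)·7.500²·sin(360°/16) = 172.21 mm²); the cylinder at (-3, -2): section is a regular 16-gon, circumradius r=6 (area = (16/2)·6.000²·sin(360°/16) = 110.21 mm²); Taking the first minus the rest: starting from the r=7.5 cylinder (172.21 mm²), the r=6 cylinder at (-3, -2) partially overlaps it — only the 89.42 mm² overlap (of its 110.21 mm²) is removed, clipping the outline — area = 82.79 mm²; the 28×26.5 cube at (-4, 15) contributes its full rectangle (area 742.00 mm²); Merging all regions: the 2 present regions are separate (no shared area or edge), so areas and boundary lengths simply add and each stays a separate island — area = 824.79 mm²; (rotated 10° about Z; rotation is an isometry so areas/perimeters/island counts are preserved). Checking containment: the cross-section at z = 11.4 is a subset of the cross-section at z = 11.1.

entirely on top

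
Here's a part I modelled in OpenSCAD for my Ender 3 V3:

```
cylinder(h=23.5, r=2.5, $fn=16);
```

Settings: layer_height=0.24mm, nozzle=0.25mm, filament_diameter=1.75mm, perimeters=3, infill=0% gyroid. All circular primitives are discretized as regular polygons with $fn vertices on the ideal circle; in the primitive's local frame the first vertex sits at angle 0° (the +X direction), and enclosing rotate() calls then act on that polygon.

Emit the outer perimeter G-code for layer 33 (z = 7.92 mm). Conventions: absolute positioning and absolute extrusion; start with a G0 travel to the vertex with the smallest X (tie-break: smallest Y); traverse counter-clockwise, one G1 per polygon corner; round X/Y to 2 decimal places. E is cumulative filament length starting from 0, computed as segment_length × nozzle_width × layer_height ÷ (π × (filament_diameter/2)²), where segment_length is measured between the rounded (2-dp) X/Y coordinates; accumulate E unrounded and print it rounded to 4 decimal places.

At z = 7.92 mm: the cylinder: section is a regular 16-gon, circumradius r=2.5. The outline is a single polygon with 16 vertices. Extrusion per mm of travel: 0.25 × 0.24 / (π × 0.875²) = 0.024945. Accumulating E over each segment gives final E = 0.3896.

G0 X-2.50 Y0.00 Z7.92
G1 X-2.31 Y-0.96 E0.0244
G1 X-1.77 Y-1.77 E0.0487
G1 X-0.96 Y-2.31 E0.0730
G1 X0.00 Y-2.50 E0.0974
G1 X0.96 Y-2.31 E0.1218
G1 X1.77 Y-1.77 E0.1461
G1 X2.31 Y-0.96 E0.1704
G1 X2.50 Y0.00 E0.1948
G1 X2.31 Y0.96 E0.2192
G1 X1.77 Y1.77 E0.2435
G1 X0.96 Y2.31 E0.2678
G1 X0.00 Y2.50 E0.2922
G1 X-0.96 Y2.31 E0.3166
G1 X-1.77 Y1.77 E0.3409
G1 X-2.31 Y0.96 E0.3652
G1 X-2.50 Y0.00 E0.3896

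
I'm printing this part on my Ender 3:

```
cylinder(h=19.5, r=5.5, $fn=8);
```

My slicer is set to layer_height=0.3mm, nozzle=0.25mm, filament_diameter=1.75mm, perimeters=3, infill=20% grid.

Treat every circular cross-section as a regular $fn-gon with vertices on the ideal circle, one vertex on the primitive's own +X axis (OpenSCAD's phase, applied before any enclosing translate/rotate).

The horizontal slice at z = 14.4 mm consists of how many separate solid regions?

1

At z = 14.4 mm: the cylinder: section is a regular 8-gon, circumradius r=5.5. The result has 1 disconnected region.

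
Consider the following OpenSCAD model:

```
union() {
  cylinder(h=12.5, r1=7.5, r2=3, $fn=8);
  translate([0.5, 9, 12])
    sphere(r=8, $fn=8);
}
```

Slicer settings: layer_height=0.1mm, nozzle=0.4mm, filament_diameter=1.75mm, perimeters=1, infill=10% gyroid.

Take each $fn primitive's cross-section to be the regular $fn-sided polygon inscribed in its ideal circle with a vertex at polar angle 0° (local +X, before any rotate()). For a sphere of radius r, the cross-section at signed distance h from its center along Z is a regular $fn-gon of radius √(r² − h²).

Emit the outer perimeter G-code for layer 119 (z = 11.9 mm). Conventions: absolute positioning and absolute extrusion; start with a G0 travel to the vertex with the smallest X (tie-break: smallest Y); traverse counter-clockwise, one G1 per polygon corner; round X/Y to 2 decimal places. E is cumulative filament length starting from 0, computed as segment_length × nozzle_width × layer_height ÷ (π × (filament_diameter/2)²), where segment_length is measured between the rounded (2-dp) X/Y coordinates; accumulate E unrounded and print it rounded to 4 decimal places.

G0 X-7.50 Y9.00 Z11.90
G1 X-5.16 Y3.34 E0.1019
G1 X-2.32 Y2.17 E0.1529
G1 X-3.22 Y0.00 E0.1920
G1 X-2.27 Y-2.27 E0.2329
G1 X0.00 Y-3.22 E0.2738
G1 X2.27 Y-2.27 E0.3148
G1 X3.22 Y0.00 E0.3557
G1 X2.46 Y1.81 E0.3883
G1 X6.16 Y3.34 E0.4549
G1 X8.50 Y9.00 E0.5568
G1 X6.16 Y14.66 E0.6586
G1 X0.50 Y17.00 E0.7605
G1 X-5.16 Y14.66 E0.8623
G1 X-7.50 Y9.00 E0.9642

At z = 11.9 mm: the cone (r1=7.5→r2=3) has section circumradius 3.216 here — a regular 8-gon; the sphere at (0.5, 9): section is a regular 8-gon, circumradius = √(r²−h²) = √(8²−0.1²) = 7.999; Combining (union): the regions partially overlap (shared area 5.74 mm²), so overlapping operands fuse into one piece — 1 connected region. The outline is a single polygon with 14 vertices. Extrusion per mm of travel: 0.4 × 0.1 / (π × 0.875²) = 0.016630. Accumulating E over each segment gives final E = 0.9642.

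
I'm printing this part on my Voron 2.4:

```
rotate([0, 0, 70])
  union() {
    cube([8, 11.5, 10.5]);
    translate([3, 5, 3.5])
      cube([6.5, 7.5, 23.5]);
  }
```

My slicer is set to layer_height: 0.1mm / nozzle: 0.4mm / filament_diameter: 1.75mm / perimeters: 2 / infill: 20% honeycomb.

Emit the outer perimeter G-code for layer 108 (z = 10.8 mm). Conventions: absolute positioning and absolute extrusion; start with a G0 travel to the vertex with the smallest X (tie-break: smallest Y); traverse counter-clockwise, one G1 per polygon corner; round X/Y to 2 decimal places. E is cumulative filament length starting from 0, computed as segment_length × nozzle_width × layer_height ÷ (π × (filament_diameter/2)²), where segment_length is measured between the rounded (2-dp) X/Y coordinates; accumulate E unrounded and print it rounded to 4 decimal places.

At z = 10.8 mm: the cube is not intersected at this z (z outside [0, 10.5]); the cube at (3, 5) (footprint 6.5×7.5) is included at this height; Taking the union: only the 6.5×7.5 cube at (3, 5) is present, so the union is just that shape — 1 connected region; (rotated 70° about Z; rotation is an isometry so areas/perimeters/island counts are preserved). The outline is a single polygon with 4 vertices. Extrusion per mm of travel: 0.4 × 0.1 / (π × 0.875²) = 0.016630. Accumulating E over each segment gives final E = 0.4657.

G0 X-10.72 Y7.09 Z10.80
G1 X-3.67 Y4.53 E0.1247
G1 X-1.45 Y10.64 E0.2328
G1 X-8.50 Y13.20 E0.3576
G1 X-10.72 Y7.09 E0.4657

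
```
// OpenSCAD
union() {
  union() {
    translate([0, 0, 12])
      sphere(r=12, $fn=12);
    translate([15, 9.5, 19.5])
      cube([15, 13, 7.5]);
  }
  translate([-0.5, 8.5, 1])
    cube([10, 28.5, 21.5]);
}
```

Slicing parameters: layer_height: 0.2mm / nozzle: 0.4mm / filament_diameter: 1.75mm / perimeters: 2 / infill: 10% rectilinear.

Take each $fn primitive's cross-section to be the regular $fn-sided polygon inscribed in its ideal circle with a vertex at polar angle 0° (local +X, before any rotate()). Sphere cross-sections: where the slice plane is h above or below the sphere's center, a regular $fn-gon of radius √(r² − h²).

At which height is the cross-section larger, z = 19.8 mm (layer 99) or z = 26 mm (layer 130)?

layer 99 (z = 19.8 mm)

Layer 99 (z = 19.8): the sphere: section is a regular 12-gon, circumradius = √(r²−h²) = √(12²−7.8²) = 9.119 (area = (12/2)·9.119²·sin(360°/12) = 249.48 mm²); the cube at (15, 9.5) is present — its section is the full 15×13 rectangle (area 195.00 mm²); Combining (union): the 2 present regions are separate (no shared area or edge), so areas and boundary lengths simply add and each stays a separate island — area = 444.48 mm²; the cube at (-0.5, 8.5) (footprint 10×28.5) is included at this height (area 285.00 mm²); Combining (union): the regions partially overlap — summed areas 729.48 mm² minus the doubly-counted overlap 0.99 mm² gives 728.49 mm² — area = 728.49 mm². So its area = 728.49 mm². Layer 130 (z = 26): the sphere is not intersected at this z (|z−center|=14.000 > r=12); the cube at (15, 9.5) (footprint 15×13) is included at this height (area 195.00 mm²); Merging all regions: only the 15×13 cube at (15, 9.5) is present, so the union is just that shape — area = 195.00 mm²; the cube at (-0.5, 8.5) does not reach this height (z outside [1, 22.5]); Combining (union): only that combined region is present, so the union is just that shape — area = 195.00 mm². So its area = 195.00 mm². Layer 99 is larger (728.49 vs 195.00 mm²).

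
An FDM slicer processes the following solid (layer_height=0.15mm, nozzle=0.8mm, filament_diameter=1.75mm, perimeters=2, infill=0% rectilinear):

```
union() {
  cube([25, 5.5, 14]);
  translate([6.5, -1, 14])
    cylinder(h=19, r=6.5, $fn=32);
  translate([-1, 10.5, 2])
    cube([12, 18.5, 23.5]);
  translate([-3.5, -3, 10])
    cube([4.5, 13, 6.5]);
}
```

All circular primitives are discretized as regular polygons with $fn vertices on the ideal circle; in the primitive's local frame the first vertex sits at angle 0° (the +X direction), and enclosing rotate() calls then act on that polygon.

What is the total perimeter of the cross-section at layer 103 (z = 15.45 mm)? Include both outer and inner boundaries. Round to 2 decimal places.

125.03 mm

At z = 15.45 mm: the cube is absent (z outside [0, 14]); the cylinder at (6.5, -1): section is a regular 32-gon, circumradius r=6.5 (perimeter = 2·32·6.500·sin(180°/32) = 40.78 mm); the 12×18.5 cube at (-1, 10.5) contributes its full rectangle (perimeter 61.00 mm); the 4.5×13 cube at (-3.5, -3) contributes its full rectangle (perimeter 35.00 mm); Combining (union): the regions partially overlap (shared area 4.02 mm²), so the edge portions inside another operand are dropped and the merged outline is re-measured after clipping — boundary = 125.03 mm. Overall, the cross-section has 2 separate islands. Total boundary length (outer) = 125.03 mm.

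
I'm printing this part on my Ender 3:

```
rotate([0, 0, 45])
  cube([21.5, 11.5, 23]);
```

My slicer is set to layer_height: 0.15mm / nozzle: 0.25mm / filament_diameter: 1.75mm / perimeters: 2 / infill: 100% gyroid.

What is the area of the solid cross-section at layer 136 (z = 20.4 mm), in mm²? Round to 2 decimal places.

247.25 mm²

At z = 20.4 mm: the cube is present — its section is the full 21.5×11.5 rectangle (area 247.25 mm²); (rotated 45° about Z; rotation is an isometry so areas/perimeters/island counts are preserved). Overall, the cross-section is a single solid region. Net area = 247.25 mm².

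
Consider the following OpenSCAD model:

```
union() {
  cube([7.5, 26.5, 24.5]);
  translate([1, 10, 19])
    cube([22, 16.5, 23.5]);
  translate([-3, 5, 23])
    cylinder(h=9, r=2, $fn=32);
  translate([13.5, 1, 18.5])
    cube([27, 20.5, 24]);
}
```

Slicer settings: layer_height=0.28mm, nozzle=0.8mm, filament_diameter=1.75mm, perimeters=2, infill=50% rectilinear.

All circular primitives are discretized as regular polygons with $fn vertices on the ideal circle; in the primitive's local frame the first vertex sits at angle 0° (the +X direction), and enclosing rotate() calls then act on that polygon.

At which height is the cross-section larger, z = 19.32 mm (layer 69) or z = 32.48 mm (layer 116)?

Layer 69 (z = 19.32): the cube (footprint 7.5×26.5) is included at this height (area 198.75 mm²); the cube at (1, 10) is present — its section is the full 22×16.5 rectangle (area 363.00 mm²); the cylinder at (-3, 5) is absent (z outside [23, 32]); the 27×20.5 cube at (13.5, 1) contributes its full rectangle (area 553.50 mm²); Combining (union): the regions partially overlap — summed areas 1115.25 mm² minus the doubly-counted overlap 216.50 mm² gives 898.75 mm² — area = 898.75 mm². So its area = 898.75 mm². Layer 116 (z = 32.48): the cube is absent (z outside [0, 24.5]); the 22×16.5 cube at (1, 10) contributes its full rectangle (area 363.00 mm²); the cylinder at (-3, 5) is not intersected at this z (z outside [23, 32]); the cube at (13.5, 1) is present — its section is the full 27×20.5 rectangle (area 553.50 mm²); Combining (union): the regions partially overlap — summed areas 916.50 mm² minus the doubly-counted overlap 109.25 mm² gives 807.25 mm² — area = 807.25 mm². So its area = 807.25 mm². Layer 69 is larger (898.75 vs 807.25 mm²).

layer 69 (z = 19.32 mm)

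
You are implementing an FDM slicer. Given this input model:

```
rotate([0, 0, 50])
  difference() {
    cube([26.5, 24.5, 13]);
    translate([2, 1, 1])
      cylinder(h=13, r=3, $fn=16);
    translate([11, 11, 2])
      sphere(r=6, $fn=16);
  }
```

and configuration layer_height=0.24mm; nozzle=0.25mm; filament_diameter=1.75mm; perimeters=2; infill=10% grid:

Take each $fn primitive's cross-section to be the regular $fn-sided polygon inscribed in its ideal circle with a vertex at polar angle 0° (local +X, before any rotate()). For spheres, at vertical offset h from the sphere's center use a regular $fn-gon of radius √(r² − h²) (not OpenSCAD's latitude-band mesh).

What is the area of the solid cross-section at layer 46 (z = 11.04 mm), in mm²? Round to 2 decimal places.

At z = 11.04 mm: the 26.5×24.5 cube contributes its full rectangle (area 649.25 mm²); the r=3 cylinder at (2, 1) contributes a regular 16-gon of circumradius 3 (area = (16/2)·3.000²·sin(360°/16) = 27.55 mm²); the sphere at (11, 11) is absent (|z−center|=9.040 > r=6); Taking the first minus the rest: starting from the 26.5×24.5 cube (649.25 mm²), the r=3 cylinder at (2, 1) partially overlaps it — only the 17.22 mm² overlap (of its 27.55 mm²) is removed, clipping the outline — area = 632.03 mm²; (rotated 50° about Z; rotation is an isometry so areas/perimeters/island counts are preserved). Overall, the cross-section is a single solid region. Net area = 632.03 mm².

632.03 mm²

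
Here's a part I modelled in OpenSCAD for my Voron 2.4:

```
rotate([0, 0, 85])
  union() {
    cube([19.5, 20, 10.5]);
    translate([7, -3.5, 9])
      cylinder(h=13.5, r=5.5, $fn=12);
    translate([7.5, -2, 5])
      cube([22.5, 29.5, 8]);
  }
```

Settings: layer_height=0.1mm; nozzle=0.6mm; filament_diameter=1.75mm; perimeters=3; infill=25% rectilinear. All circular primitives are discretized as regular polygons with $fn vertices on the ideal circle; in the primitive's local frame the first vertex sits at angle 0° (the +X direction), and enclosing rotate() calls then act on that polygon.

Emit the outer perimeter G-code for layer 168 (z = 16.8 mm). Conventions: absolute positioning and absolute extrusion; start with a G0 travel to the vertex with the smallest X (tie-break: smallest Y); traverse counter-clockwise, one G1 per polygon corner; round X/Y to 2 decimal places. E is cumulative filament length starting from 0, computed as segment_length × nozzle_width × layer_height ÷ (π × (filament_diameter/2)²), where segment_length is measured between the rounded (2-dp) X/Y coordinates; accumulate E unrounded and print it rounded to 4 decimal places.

G0 X-1.38 Y7.15 Z16.80
G1 X-0.89 Y4.34 E0.0712
G1 X0.94 Y2.16 E0.1422
G1 X3.62 Y1.19 E0.2133
G1 X6.42 Y1.68 E0.2842
G1 X8.60 Y3.51 E0.3552
G1 X9.58 Y6.19 E0.4263
G1 X9.08 Y8.99 E0.4973
G1 X7.25 Y11.17 E0.5683
G1 X4.58 Y12.15 E0.6392
G1 X1.77 Y11.65 E0.7104
G1 X-0.41 Y9.82 E0.7814
G1 X-1.38 Y7.15 E0.8523

At z = 16.8 mm: the cube does not reach this height (z outside [0, 10.5]); the cylinder at (7, -3.5): section is a regular 12-gon, circumradius r=5.5; the cube at (7.5, -2) is not intersected at this z (z outside [5, 13]); Merging all regions: only the r=5.5 cylinder at (7, -3.5) is present, so the union is just that shape — 1 connected region; (whole slice rotated 85° about Z — lengths, areas and connectivity unchanged). The outline is a single polygon with 12 vertices. Extrusion per mm of travel: 0.6 × 0.1 / (π × 0.875²) = 0.024945. Accumulating E over each segment gives final E = 0.8523.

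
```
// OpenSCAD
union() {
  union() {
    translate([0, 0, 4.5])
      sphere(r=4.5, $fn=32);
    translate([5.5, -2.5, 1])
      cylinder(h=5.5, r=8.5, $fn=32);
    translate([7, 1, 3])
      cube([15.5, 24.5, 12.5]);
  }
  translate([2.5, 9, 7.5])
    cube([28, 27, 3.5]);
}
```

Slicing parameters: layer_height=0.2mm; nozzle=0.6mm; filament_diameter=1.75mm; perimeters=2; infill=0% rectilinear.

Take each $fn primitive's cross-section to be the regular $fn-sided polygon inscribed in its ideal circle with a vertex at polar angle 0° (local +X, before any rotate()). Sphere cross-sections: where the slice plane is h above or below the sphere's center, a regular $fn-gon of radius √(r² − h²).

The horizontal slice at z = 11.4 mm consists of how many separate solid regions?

At z = 11.4 mm: the sphere is not intersected at this z (|z−center|=6.900 > r=4.5); the cylinder at (5.5, -2.5) does not reach this height (z outside [1, 6.5]); the cube at (7, 1) (footprint 15.5×24.5) is included at this height; Merging all regions: only the 15.5×24.5 cube at (7, 1) is present, so the union is just that shape — 1 connected region; the cube at (2.5, 9) is not intersected at this z (z outside [7.5, 11]); Merging all regions: only that combined region is present, so the union is just that shape — 1 connected region. The result has 1 disconnected region.

1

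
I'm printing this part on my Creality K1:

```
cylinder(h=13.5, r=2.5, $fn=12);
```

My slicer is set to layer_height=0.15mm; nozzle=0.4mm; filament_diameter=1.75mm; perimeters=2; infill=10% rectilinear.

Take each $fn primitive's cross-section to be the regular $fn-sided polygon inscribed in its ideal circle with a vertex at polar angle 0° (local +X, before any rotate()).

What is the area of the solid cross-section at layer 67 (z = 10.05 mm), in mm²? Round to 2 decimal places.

18.75 mm²

At z = 10.05 mm: the r=2.5 cylinder contributes a regular 12-gon of circumradius 2.5 (area = (12/2)·2.500²·sin(360°/12) = 18.75 mm²). Overall, the cross-section is a single solid region. Net area = 18.75 mm².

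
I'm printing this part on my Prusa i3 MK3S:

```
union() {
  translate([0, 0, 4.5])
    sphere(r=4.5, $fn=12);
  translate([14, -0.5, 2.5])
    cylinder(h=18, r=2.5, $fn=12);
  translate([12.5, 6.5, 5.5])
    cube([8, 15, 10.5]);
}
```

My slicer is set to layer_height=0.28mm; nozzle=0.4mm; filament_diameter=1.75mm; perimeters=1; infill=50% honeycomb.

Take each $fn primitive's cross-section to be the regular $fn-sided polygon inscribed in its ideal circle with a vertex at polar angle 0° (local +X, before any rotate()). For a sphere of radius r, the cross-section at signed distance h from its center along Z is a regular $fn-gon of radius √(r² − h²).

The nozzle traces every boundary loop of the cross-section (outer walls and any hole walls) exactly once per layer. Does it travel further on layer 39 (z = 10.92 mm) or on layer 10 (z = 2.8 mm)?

Layer 39 (z = 10.92): the sphere is absent (|z−center|=6.420 > r=4.5); the cylinder at (14, -0.5): section is a regular 12-gon, circumradius r=2.5 (perimeter = 2·12·2.500·sin(180°/12) = 15.53 mm); the cube at (12.5, 6.5) is present — its section is the full 8×15 rectangle (perimeter 46.00 mm); Taking the union: the 2 present regions are separate (no shared area or edge), so areas and boundary lengths simply add and each stays a separate island — boundary = 61.53 mm. So its perimeter = 61.53 mm. Layer 10 (z = 2.8): the r=4.5 sphere contributes a regular 12-gon of circumradius √(4.5²−1.7²) = 4.167 (perimeter = 2·12·4.167·sin(180°/12) = 25.88 mm); the r=2.5 cylinder at (14, -0.5) gives a regular 12-gon of circumradius 2.5 (constant along its height) (perimeter = 2·12·2.500·sin(180°/12) = 15.53 mm); the cube at (12.5, 6.5) is not intersected at this z (z outside [5.5, 16]); Merging all regions: the 2 present regions are separate (no shared area or edge), so areas and boundary lengths simply add and each stays a separate island — boundary = 41.41 mm. So its perimeter = 41.41 mm. Layer 39 is larger (61.53 vs 41.41 mm).

layer 39 (z = 10.92 mm)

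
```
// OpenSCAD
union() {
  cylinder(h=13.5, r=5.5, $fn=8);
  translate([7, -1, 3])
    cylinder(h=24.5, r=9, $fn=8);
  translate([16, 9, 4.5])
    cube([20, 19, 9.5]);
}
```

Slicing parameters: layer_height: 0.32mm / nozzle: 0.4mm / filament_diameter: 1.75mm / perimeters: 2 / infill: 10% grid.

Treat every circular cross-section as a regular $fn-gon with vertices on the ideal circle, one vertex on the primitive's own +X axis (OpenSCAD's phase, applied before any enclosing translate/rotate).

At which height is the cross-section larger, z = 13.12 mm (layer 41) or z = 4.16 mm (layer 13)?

layer 41 (z = 13.12 mm)

Layer 41 (z = 13.12): the cylinder: section is a regular 8-gon, circumradius r=5.5 (area = (8/2)·5.500²·sin(360°/8) = 85.56 mm²); the r=9 cylinder at (7, -1) gives a regular 8-gon of circumradius 9 (constant along its height) (area = (8/2)·9.000²·sin(360°/8) = 229.10 mm²); the 20×19 cube at (16, 9) contributes its full rectangle (area 380.00 mm²); Taking the union: the regions partially overlap — summed areas 694.66 mm² minus the doubly-counted overlap 51.92 mm² gives 642.75 mm² — area = 642.75 mm². So its area = 642.75 mm². Layer 13 (z = 4.16): the cylinder: section is a regular 8-gon, circumradius r=5.5 (area = (8/2)·5.500²·sin(360°/8) = 85.56 mm²); the r=9 cylinder at (7, -1) gives a regular 8-gon of circumradius 9 (constant along its height) (area = (8/2)·9.000²·sin(360°/8) = 229.10 mm²); the cube at (16, 9) is not intersected at this z (z outside [4.5, 14]); Combining (union): the regions partially overlap — summed areas 314.66 mm² minus the doubly-counted overlap 51.92 mm² gives 262.75 mm² — area = 262.75 mm². So its area = 262.75 mm². Layer 41 is larger (642.75 vs 262.75 mm²).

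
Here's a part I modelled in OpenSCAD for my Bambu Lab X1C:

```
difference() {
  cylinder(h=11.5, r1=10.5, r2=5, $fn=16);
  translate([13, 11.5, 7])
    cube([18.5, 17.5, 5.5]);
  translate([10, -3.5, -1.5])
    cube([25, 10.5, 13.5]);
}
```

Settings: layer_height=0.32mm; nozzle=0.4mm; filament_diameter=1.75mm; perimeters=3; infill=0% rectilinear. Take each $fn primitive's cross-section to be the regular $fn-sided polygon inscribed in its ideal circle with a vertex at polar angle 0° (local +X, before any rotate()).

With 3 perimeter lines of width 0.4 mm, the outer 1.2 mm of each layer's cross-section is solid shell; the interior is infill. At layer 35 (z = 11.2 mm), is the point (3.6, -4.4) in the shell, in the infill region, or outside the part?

outside

At z = 11.2 mm: the cone (r1=10.5→r2=5) has section circumradius 5.143 here — a regular 16-gon; the 18.5×17.5 cube at (13, 11.5) contributes its full rectangle; the 25×10.5 cube at (10, -3.5) contributes its full rectangle; Taking the first minus the rest: starting from the cone, the 18.5×17.5 cube at (13, 11.5) misses the remaining region (no effect); the 25×10.5 cube at (10, -3.5) misses the remaining region (no effect) — 1 connected region. Overall, the cross-section is a single solid region. The nearest boundary edge runs (3.64, -3.64)→(1.97, -4.75); distance from the point to it = 0.61 mm. The point is not inside any of the regions above, so it lies outside the cross-section (0.61 mm from the nearest boundary).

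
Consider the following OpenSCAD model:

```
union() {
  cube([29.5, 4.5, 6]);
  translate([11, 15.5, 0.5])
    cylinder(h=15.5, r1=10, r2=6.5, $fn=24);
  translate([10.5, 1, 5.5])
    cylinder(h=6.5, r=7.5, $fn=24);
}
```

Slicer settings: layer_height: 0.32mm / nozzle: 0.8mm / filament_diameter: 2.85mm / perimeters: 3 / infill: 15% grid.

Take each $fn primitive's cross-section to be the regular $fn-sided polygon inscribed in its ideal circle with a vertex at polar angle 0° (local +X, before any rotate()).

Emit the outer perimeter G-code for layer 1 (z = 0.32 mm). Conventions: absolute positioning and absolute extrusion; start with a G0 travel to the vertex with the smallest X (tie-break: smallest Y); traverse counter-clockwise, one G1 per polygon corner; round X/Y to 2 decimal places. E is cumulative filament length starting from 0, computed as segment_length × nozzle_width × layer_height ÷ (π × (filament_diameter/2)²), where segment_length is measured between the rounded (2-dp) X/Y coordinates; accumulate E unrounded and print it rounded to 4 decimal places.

At z = 0.32 mm: the cube (footprint 29.5×4.5) is included at this height; the cone at (11, 15.5) does not reach this height (z outside [0.5, 16]); the cylinder at (10.5, 1) does not reach this height (z outside [5.5, 12]); Taking the union: only the 29.5×4.5 cube is present, so the union is just that shape — 1 connected region. The outline is a single polygon with 4 vertices. Extrusion per mm of travel: 0.8 × 0.32 / (π × 1.425²) = 0.040129. Accumulating E over each segment gives final E = 2.7288.

G0 X0.00 Y0.00 Z0.32
G1 X29.50 Y0.00 E1.1838
G1 X29.50 Y4.50 E1.3644
G1 X0.00 Y4.50 E2.5482
G1 X0.00 Y0.00 E2.7288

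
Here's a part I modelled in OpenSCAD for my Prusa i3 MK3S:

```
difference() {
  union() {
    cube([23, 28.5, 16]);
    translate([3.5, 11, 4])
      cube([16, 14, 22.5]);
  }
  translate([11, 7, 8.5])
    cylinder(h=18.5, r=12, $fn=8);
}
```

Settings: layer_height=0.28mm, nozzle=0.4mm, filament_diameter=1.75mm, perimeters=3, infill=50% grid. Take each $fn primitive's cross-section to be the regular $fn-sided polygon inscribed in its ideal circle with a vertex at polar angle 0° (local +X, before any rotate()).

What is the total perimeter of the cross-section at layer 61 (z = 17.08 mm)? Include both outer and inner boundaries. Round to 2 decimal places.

At z = 17.08 mm: the cube is absent (z outside [0, 16]); the cube at (3.5, 11) is present — its section is the full 16×14 rectangle (perimeter 60.00 mm); Taking the union: only the 16×14 cube at (3.5, 11) is present, so the union is just that shape — boundary = 60.00 mm; the r=12 cylinder at (11, 7) contributes a regular 8-gon of circumradius 12 (perimeter = 2·8·12.000·sin(180°/8) = 73.48 mm); Subtracting the remaining from the first: starting from the result so far, the r=12 cylinder at (11, 7) partially overlaps it — only the 101.39 mm² overlap (of its 407.29 mm²) is removed, clipping the outline — boundary = 52.00 mm. Overall, the cross-section is a single solid region. Total boundary length (outer) = 52.00 mm.

52.00 mm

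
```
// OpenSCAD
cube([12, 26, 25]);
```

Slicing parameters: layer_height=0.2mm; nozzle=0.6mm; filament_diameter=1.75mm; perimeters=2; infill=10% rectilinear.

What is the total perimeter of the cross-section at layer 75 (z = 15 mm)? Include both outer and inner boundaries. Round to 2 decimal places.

76.00 mm

At z = 15 mm: the 12×26 cube contributes its full rectangle (perimeter 76.00 mm). Overall, the cross-section is a single solid region. Total boundary length (outer) = 76.00 mm.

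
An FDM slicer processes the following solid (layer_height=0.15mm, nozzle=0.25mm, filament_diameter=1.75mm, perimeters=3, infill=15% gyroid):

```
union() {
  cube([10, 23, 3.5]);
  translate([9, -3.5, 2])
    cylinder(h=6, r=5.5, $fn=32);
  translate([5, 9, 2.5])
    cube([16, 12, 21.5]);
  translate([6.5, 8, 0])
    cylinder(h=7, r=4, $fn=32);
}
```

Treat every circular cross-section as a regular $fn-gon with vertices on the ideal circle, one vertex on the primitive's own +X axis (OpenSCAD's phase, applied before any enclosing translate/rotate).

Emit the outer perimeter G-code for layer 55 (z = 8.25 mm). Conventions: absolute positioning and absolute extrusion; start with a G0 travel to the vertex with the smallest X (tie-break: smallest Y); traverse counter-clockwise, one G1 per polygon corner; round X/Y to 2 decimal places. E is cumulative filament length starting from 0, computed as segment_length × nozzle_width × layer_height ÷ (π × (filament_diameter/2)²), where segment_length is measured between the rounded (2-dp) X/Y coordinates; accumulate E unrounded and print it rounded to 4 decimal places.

At z = 8.25 mm: the cube does not reach this height (z outside [0, 3.5]); the cylinder at (9, -3.5) does not reach this height (z outside [2, 8]); the 16×12 cube at (5, 9) contributes its full rectangle; the cylinder at (6.5, 8) is absent (z outside [0, 7]); Combining (union): only the 16×12 cube at (5, 9) is present, so the union is just that shape — 1 connected region. The outline is a single polygon with 4 vertices. Extrusion per mm of travel: 0.25 × 0.15 / (π × 0.875²) = 0.015591. Accumulating E over each segment gives final E = 0.8731.

G0 X5.00 Y9.00 Z8.25
G1 X21.00 Y9.00 E0.2495
G1 X21.00 Y21.00 E0.4365
G1 X5.00 Y21.00 E0.6860
G1 X5.00 Y9.00 E0.8731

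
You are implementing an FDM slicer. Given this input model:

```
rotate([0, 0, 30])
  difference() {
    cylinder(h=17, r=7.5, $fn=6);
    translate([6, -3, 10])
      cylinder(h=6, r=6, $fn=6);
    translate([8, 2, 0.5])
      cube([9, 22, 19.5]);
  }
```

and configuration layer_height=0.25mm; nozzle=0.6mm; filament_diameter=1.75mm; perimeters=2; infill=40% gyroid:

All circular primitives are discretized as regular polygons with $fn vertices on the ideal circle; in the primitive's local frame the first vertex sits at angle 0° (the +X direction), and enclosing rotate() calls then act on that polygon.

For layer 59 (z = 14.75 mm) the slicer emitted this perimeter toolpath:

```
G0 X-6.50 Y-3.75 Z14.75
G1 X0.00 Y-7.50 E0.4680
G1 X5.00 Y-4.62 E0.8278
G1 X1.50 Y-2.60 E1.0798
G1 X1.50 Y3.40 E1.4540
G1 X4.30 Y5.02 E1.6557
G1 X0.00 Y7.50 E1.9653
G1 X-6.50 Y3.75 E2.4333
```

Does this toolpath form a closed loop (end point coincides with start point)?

Start point (G0): (-6.50, -3.75). End point (last G1): the path does not return to the start — open.

no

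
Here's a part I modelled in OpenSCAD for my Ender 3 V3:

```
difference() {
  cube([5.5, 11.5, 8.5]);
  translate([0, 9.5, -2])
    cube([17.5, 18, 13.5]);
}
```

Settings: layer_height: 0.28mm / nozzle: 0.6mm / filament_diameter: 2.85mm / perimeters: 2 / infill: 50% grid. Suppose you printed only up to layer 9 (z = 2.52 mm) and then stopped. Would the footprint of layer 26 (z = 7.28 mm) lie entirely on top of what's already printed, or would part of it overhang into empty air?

Compare the two slices. At z = 2.52: the 5.5×11.5 cube contributes its full rectangle (area 63.25 mm²); the cube at (0, 9.5) is present — its section is the full 17.5×18 rectangle (area 315.00 mm²); Taking the first minus the rest: starting from the 5.5×11.5 cube (63.25 mm²), the 17.5×18 cube at (0, 9.5) partially overlaps it — only the 11.00 mm² overlap (of its 315.00 mm²) is removed, clipping the outline — area = 52.25 mm². At z = 7.28: the cube (footprint 5.5×11.5) is included at this height (area 63.25 mm²); the 17.5×18 cube at (0, 9.5) contributes its full rectangle (area 315.00 mm²); Subtracting the remaining from the first: starting from the 5.5×11.5 cube (63.25 mm²), the 17.5×18 cube at (0, 9.5) partially overlaps it — only the 11.00 mm² overlap (of its 315.00 mm²) is removed, clipping the outline — area = 52.25 mm². Checking containment: the cross-section at z = 7.28 is a subset of the cross-section at z = 2.52.

entirely on top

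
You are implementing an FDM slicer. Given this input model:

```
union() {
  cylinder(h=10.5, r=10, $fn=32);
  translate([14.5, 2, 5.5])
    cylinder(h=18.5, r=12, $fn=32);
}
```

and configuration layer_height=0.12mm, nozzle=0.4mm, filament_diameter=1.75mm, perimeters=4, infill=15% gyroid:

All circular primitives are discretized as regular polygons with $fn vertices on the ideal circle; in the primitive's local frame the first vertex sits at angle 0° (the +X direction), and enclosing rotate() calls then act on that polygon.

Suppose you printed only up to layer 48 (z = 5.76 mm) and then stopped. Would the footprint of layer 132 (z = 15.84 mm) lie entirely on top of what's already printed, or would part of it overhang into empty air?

Compare the two slices. At z = 5.76: the r=10 cylinder gives a regular 32-gon of circumradius 10 (constant along its height) (area = (32/2)·10.000²·sin(360°/32) = 312.14 mm²); the r=12 cylinder at (14.5, 2) gives a regular 32-gon of circumradius 12 (constant along its height) (area = (32/2)·12.000²·sin(360°/32) = 449.49 mm²); Merging all regions: the regions partially overlap — summed areas 761.63 mm² minus the doubly-counted overlap 81.93 mm² gives 679.71 mm² — area = 679.71 mm². At z = 15.84: the cylinder is absent (z outside [0, 10.5]); the r=12 cylinder at (14.5, 2) gives a regular 32-gon of circumradius 12 (constant along its height) (area = (32/2)·12.000²·sin(360°/32) = 449.49 mm²); Taking the union: only the r=12 cylinder at (14.5, 2) is present, so the union is just that shape — area = 449.49 mm². Checking containment: the cross-section at z = 15.84 is a subset of the cross-section at z = 5.76.

entirely on top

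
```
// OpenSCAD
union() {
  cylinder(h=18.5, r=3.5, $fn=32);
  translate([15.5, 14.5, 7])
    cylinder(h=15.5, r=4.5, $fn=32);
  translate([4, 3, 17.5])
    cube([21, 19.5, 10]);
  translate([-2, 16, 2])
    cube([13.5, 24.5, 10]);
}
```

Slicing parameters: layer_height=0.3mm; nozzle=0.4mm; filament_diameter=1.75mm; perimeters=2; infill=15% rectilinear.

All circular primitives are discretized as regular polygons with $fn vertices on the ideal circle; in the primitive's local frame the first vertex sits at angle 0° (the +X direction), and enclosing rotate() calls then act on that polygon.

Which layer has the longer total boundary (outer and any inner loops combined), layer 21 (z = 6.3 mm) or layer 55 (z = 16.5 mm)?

Layer 21 (z = 6.3): the r=3.5 cylinder contributes a regular 32-gon of circumradius 3.5 (perimeter = 2·32·3.500·sin(180°/32) = 21.96 mm); the cylinder at (15.5, 14.5) is absent (z outside [7, 22.5]); the cube at (4, 3) does not reach this height (z outside [17.5, 27.5]); the cube at (-2, 16) is present — its section is the full 13.5×24.5 rectangle (perimeter 76.00 mm); Combining (union): the 2 present regions are separate (no shared area or edge), so areas and boundary lengths simply add and each stays a separate island — boundary = 97.96 mm. So its perimeter = 97.96 mm. Layer 55 (z = 16.5): the cylinder: section is a regular 32-gon, circumradius r=3.5 (perimeter = 2·32·3.500·sin(180°/32) = 21.96 mm); the r=4.5 cylinder at (15.5, 14.5) contributes a regular 32-gon of circumradius 4.5 (perimeter = 2·32·4.500·sin(180°/32) = 28.23 mm); the cube at (4, 3) is absent (z outside [17.5, 27.5]); the cube at (-2, 16) is absent (z outside [2, 12]); Taking the union: the 2 present regions are separate (no shared area or edge), so areas and boundary lengths simply add and each stays a separate island — boundary = 50.18 mm. So its perimeter = 50.18 mm. Layer 21 is larger (97.96 vs 50.18 mm).

layer 21 (z = 6.3 mm)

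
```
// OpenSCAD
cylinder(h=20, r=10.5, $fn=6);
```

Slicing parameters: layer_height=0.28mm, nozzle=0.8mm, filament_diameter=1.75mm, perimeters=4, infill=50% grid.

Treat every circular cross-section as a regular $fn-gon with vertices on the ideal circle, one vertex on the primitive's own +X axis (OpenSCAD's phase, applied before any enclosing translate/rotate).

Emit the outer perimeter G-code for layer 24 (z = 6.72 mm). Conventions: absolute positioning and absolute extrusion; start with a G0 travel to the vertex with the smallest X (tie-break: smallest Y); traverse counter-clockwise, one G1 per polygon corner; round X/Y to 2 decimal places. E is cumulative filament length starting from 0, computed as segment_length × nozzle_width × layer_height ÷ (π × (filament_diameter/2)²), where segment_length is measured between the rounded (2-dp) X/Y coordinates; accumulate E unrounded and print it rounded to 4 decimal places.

G0 X-10.50 Y0.00 Z6.72
G1 X-5.25 Y-9.09 E0.9776
G1 X5.25 Y-9.09 E1.9554
G1 X10.50 Y0.00 E2.9330
G1 X5.25 Y9.09 E3.9106
G1 X-5.25 Y9.09 E4.8884
G1 X-10.50 Y0.00 E5.8660

At z = 6.72 mm: the r=10.5 cylinder gives a regular 6-gon of circumradius 10.5 (constant along its height). The outline is a single polygon with 6 vertices. Extrusion per mm of travel: 0.8 × 0.28 / (π × 0.875²) = 0.093128. Accumulating E over each segment gives final E = 5.8660.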